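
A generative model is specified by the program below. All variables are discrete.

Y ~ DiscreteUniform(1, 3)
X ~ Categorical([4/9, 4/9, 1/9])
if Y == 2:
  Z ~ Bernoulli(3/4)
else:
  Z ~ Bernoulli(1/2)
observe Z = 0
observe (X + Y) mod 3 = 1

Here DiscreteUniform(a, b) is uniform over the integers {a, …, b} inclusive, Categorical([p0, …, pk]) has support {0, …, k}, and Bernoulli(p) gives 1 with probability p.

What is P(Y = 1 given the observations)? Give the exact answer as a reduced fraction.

P(Y = 1 | obs) = 8/17

Enumerate traces; 3 have nonzero weight after conditioning:
  (Y=1, X=0, Z=0) weight 2/27
  (Y=2, X=2, Z=0) weight 1/108
  (Y=3, X=1, Z=0) weight 2/27
Group by Y:
  weight(Y=1) = 2/27
  weight(Y=2) = 1/108
  weight(Y=3) = 2/27
Total weight = 2/27 + 1/108 + 2/27 = 17/108
P(Y=1 | obs) = 2/27 / 17/108 = 8/17
P(Y=2 | obs) = 1/108 / 17/108 = 1/17
P(Y=3 | obs) = 2/27 / 17/108 = 8/17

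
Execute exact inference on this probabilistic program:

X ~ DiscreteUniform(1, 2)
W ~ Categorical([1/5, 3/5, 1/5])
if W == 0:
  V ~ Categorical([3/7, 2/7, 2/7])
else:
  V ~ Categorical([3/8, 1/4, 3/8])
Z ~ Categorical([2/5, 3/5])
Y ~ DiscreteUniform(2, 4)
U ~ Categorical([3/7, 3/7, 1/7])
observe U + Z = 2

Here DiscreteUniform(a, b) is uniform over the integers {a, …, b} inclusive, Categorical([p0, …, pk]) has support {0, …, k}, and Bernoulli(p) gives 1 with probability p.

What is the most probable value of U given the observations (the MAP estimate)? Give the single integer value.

argmax_v P(U = v | obs) = 1

Enumerate traces; 108 have nonzero weight after conditioning:
  (X=1, W=0, V=0, Z=0, Y=2, U=2) weight 1/1225
  (X=1, W=0, V=0, Z=0, Y=3, U=2) weight 1/1225
  (X=1, W=0, V=0, Z=0, Y=4, U=2) weight 1/1225
  (X=1, W=0, V=0, Z=1, Y=2, U=1) weight 9/2450
  (X=1, W=0, V=0, Z=1, Y=3, U=1) weight 9/2450
  (X=1, W=0, V=0, Z=1, Y=4, U=1) weight 9/2450
  (X=1, W=0, V=1, Z=0, Y=2, U=2) weight 2/3675
  (X=1, W=0, V=1, Z=0, Y=3, U=2) weight 2/3675
  … 100 more
Group by U:
  weight(U=1) = 9/35
  weight(U=2) = 2/35
Total weight = 9/35 + 2/35 = 11/35
P(U=1 | obs) = 9/35 / 11/35 = 9/11
P(U=2 | obs) = 2/35 / 11/35 = 2/11
argmax = 1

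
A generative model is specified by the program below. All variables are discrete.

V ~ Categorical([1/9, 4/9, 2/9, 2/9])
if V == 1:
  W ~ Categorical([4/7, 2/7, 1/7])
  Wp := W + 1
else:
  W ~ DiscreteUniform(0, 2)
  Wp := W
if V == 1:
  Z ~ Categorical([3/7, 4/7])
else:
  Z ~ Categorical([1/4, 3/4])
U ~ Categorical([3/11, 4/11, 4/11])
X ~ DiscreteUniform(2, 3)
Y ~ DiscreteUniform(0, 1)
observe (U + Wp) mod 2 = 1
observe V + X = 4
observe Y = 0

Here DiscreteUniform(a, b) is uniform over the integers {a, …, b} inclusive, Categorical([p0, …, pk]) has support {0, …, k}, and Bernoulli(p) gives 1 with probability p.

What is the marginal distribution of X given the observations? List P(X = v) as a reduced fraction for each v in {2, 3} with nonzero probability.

Enumerate traces; 18 have nonzero weight after conditioning:
  (V=1, W=0, Z=0, U=0, X=3, Y=0) weight 4/539
  (V=1, W=0, Z=0, U=2, X=3, Y=0) weight 16/1617
  (V=1, W=0, Z=1, U=0, X=3, Y=0) weight 16/1617
  (V=1, W=0, Z=1, U=2, X=3, Y=0) weight 64/4851
  (V=1, W=1, Z=0, U=1, X=3, Y=0) weight 8/1617
  (V=1, W=1, Z=1, U=1, X=3, Y=0) weight 32/4851
  (V=1, W=2, Z=0, U=0, X=3, Y=0) weight 1/539
  (V=1, W=2, Z=0, U=2, X=3, Y=0) weight 4/1617
  (V=2, W=0, Z=0, U=1, X=2, Y=0) weight 1/594
  … 9 more
Group by X:
  weight(X=2) = 5/198
  weight(X=3) = 43/693
Total weight = 5/198 + 43/693 = 11/126
P(X=2 | obs) = 5/198 / 11/126 = 35/121
P(X=3 | obs) = 43/693 / 11/126 = 86/121

P(X=2) = 35/121, P(X=3) = 86/121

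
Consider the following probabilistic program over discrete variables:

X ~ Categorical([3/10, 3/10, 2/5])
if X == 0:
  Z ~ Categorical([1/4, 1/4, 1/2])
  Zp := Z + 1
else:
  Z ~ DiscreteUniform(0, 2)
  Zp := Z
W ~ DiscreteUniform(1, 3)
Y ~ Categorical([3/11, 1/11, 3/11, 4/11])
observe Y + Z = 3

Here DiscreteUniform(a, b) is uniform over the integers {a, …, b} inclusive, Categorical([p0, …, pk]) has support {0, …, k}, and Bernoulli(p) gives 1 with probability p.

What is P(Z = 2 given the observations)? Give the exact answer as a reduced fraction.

Enumerate traces; 27 have nonzero weight after conditioning:
  (X=0, Z=0, W=1, Y=3) weight 1/110
  (X=0, Z=0, W=2, Y=3) weight 1/110
  (X=0, Z=0, W=3, Y=3) weight 1/110
  (X=0, Z=1, W=1, Y=2) weight 3/440
  (X=0, Z=1, W=2, Y=2) weight 3/440
  (X=0, Z=1, W=3, Y=2) weight 3/440
  (X=0, Z=2, W=1, Y=1) weight 1/220
  (X=0, Z=2, W=2, Y=1) weight 1/220
  … 19 more
Group by Z:
  weight(Z=0) = 37/330
  weight(Z=1) = 37/440
  weight(Z=2) = 23/660
Total weight = 37/330 + 37/440 + 23/660 = 61/264
P(Z=0 | obs) = 37/330 / 61/264 = 148/305
P(Z=1 | obs) = 37/440 / 61/264 = 111/305
P(Z=2 | obs) = 23/660 / 61/264 = 46/305

P(Z = 2 | obs) = 46/305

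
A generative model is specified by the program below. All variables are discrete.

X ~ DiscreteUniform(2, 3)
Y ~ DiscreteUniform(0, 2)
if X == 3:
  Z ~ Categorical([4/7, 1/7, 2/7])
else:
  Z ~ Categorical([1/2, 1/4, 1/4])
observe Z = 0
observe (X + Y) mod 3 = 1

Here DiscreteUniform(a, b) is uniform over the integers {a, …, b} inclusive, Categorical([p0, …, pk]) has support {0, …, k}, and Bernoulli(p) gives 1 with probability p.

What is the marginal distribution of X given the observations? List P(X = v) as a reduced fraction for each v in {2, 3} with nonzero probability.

P(X=2) = 7/15, P(X=3) = 8/15

Enumerate traces; 2 have nonzero weight after conditioning:
  (X=2, Y=2, Z=0) weight 1/12
  (X=3, Y=1, Z=0) weight 2/21
Group by X:
  weight(X=2) = 1/12
  weight(X=3) = 2/21
Total weight = 1/12 + 2/21 = 5/28
P(X=2 | obs) = 1/12 / 5/28 = 7/15
P(X=3 | obs) = 2/21 / 5/28 = 8/15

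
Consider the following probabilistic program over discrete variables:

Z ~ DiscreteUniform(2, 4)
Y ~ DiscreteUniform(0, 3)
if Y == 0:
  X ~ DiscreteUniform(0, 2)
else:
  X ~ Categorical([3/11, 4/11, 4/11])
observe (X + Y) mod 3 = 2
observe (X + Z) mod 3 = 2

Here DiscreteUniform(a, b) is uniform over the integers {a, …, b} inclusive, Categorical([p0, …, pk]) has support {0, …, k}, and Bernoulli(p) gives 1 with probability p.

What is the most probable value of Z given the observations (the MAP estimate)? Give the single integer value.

argmax_v P(Z = v | obs) = 3

Enumerate traces; 4 have nonzero weight after conditioning:
  (Z=2, Y=2, X=0) weight 1/44
  (Z=3, Y=0, X=2) weight 1/36
  (Z=3, Y=3, X=2) weight 1/33
  (Z=4, Y=1, X=1) weight 1/33
Group by Z:
  weight(Z=2) = 1/44
  weight(Z=3) = 23/396
  weight(Z=4) = 1/33
Total weight = 1/44 + 23/396 + 1/33 = 1/9
P(Z=2 | obs) = 1/44 / 1/9 = 9/44
P(Z=3 | obs) = 23/396 / 1/9 = 23/44
P(Z=4 | obs) = 1/33 / 1/9 = 3/11
argmax = 3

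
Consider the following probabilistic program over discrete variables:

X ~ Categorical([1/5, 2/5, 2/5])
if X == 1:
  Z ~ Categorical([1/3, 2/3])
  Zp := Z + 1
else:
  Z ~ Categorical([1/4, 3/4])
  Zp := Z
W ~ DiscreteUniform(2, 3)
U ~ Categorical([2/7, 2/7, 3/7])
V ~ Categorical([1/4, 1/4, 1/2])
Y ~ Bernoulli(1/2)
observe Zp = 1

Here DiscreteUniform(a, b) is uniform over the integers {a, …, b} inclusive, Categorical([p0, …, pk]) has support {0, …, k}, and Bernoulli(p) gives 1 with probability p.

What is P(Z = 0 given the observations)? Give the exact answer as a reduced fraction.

Enumerate traces; 108 have nonzero weight after conditioning:
  (X=0, Z=1, W=2, U=0, V=0, Y=0) weight 3/1120
  (X=0, Z=1, W=2, U=0, V=0, Y=1) weight 3/1120
  (X=0, Z=1, W=2, U=0, V=1, Y=0) weight 3/1120
  (X=0, Z=1, W=2, U=0, V=1, Y=1) weight 3/1120
  (X=0, Z=1, W=2, U=0, V=2, Y=0) weight 3/560
  (X=0, Z=1, W=2, U=0, V=2, Y=1) weight 3/560
  (X=0, Z=1, W=2, U=1, V=0, Y=0) weight 3/1120
  (X=0, Z=1, W=2, U=1, V=0, Y=1) weight 3/1120
  (X=1, Z=0, W=2, U=0, V=0, Y=0) weight 1/420
  … 99 more
Group by Z:
  weight(Z=0) = 2/15
  weight(Z=1) = 9/20
Total weight = 2/15 + 9/20 = 7/12
P(Z=0 | obs) = 2/15 / 7/12 = 8/35
P(Z=1 | obs) = 9/20 / 7/12 = 27/35

P(Z = 0 | obs) = 8/35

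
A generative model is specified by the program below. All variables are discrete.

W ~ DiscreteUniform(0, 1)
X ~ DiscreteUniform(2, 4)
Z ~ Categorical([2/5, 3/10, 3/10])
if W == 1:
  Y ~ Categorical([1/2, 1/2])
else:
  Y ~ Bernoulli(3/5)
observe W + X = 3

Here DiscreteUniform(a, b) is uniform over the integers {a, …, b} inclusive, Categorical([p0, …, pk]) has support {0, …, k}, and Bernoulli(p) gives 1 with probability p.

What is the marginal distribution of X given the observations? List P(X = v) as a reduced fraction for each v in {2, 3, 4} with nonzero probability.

Enumerate traces; 12 have nonzero weight after conditioning:
  (W=0, X=3, Z=0, Y=0) weight 2/75
  (W=0, X=3, Z=0, Y=1) weight 1/25
  (W=0, X=3, Z=1, Y=0) weight 1/50
  (W=0, X=3, Z=1, Y=1) weight 3/100
  (W=0, X=3, Z=2, Y=0) weight 1/50
  (W=0, X=3, Z=2, Y=1) weight 3/100
  (W=1, X=2, Z=0, Y=0) weight 1/30
  (W=1, X=2, Z=0, Y=1) weight 1/30
  … 4 more
Group by X:
  weight(X=2) = 1/6
  weight(X=3) = 1/6
Total weight = 1/6 + 1/6 = 1/3
P(X=2 | obs) = 1/6 / 1/3 = 1/2
P(X=3 | obs) = 1/6 / 1/3 = 1/2

P(X=2) = 1/2, P(X=3) = 1/2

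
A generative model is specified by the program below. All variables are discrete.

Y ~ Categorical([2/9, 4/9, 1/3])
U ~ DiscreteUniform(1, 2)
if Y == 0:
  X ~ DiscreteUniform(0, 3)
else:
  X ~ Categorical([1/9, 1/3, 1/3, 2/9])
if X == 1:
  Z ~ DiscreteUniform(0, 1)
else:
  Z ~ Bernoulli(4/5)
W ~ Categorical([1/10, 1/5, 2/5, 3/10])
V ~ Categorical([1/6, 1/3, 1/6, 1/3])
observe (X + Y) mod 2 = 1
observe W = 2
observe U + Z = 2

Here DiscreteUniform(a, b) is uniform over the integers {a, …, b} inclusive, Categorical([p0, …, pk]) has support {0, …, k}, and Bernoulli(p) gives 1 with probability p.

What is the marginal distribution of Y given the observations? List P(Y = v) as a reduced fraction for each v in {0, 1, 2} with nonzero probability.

P(Y=0) = 9/40, P(Y=1) = 2/5, P(Y=2) = 3/8

Enumerate traces; 48 have nonzero weight after conditioning:
  (Y=0, U=1, X=1, Z=1, W=2, V=0) weight 1/1080
  (Y=0, U=1, X=1, Z=1, W=2, V=1) weight 1/540
  (Y=0, U=1, X=1, Z=1, W=2, V=2) weight 1/1080
  (Y=0, U=1, X=1, Z=1, W=2, V=3) weight 1/540
  (Y=0, U=1, X=3, Z=1, W=2, V=0) weight 1/675
  (Y=0, U=1, X=3, Z=1, W=2, V=1) weight 2/675
  (Y=0, U=1, X=3, Z=1, W=2, V=2) weight 1/675
  (Y=0, U=1, X=3, Z=1, W=2, V=3) weight 2/675
  (Y=1, U=1, X=0, Z=1, W=2, V=0) weight 8/6075
  (Y=2, U=1, X=1, Z=1, W=2, V=0) weight 1/540
  … 38 more
Group by Y:
  weight(Y=0) = 1/45
  weight(Y=1) = 16/405
  weight(Y=2) = 1/27
Total weight = 1/45 + 16/405 + 1/27 = 8/81
P(Y=0 | obs) = 1/45 / 8/81 = 9/40
P(Y=1 | obs) = 16/405 / 8/81 = 2/5
P(Y=2 | obs) = 1/27 / 8/81 = 3/8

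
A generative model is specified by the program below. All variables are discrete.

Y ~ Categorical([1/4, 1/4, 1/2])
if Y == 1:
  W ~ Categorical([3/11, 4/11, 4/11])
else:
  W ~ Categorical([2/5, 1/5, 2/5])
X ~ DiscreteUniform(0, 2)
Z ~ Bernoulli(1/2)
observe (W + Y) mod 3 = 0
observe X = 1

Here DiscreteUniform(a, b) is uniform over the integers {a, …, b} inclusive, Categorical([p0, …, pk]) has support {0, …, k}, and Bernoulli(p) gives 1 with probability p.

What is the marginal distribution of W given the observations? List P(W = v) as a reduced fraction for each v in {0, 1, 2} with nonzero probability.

Enumerate traces; 6 have nonzero weight after conditioning:
  (Y=0, W=0, X=1, Z=0) weight 1/60
  (Y=0, W=0, X=1, Z=1) weight 1/60
  (Y=1, W=2, X=1, Z=0) weight 1/66
  (Y=1, W=2, X=1, Z=1) weight 1/66
  (Y=2, W=1, X=1, Z=0) weight 1/60
  (Y=2, W=1, X=1, Z=1) weight 1/60
Group by W:
  weight(W=0) = 1/30
  weight(W=1) = 1/30
  weight(W=2) = 1/33
Total weight = 1/30 + 1/30 + 1/33 = 16/165
P(W=0 | obs) = 1/30 / 16/165 = 11/32
P(W=1 | obs) = 1/30 / 16/165 = 11/32
P(W=2 | obs) = 1/33 / 16/165 = 5/16

P(W=0) = 11/32, P(W=1) = 11/32, P(W=2) = 5/16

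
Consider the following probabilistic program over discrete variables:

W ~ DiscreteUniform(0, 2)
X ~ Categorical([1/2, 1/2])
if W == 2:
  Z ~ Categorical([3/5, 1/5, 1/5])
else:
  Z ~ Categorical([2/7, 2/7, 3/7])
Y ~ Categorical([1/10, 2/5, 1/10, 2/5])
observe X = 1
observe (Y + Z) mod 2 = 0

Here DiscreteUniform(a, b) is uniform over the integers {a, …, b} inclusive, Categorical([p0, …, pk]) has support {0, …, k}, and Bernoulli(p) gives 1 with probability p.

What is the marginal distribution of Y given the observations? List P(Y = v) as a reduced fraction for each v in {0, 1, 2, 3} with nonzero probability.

Enumerate traces; 18 have nonzero weight after conditioning:
  (W=0, X=1, Z=0, Y=0) weight 1/210
  (W=0, X=1, Z=0, Y=2) weight 1/210
  (W=0, X=1, Z=1, Y=1) weight 2/105
  (W=0, X=1, Z=1, Y=3) weight 2/105
  (W=0, X=1, Z=2, Y=0) weight 1/140
  (W=0, X=1, Z=2, Y=2) weight 1/140
  (W=1, X=1, Z=0, Y=0) weight 1/210
  (W=1, X=1, Z=0, Y=2) weight 1/210
  … 10 more
Group by Y:
  weight(Y=0) = 13/350
  weight(Y=1) = 9/175
  weight(Y=2) = 13/350
  weight(Y=3) = 9/175
Total weight = 13/350 + 9/175 + 13/350 + 9/175 = 31/175
P(Y=0 | obs) = 13/350 / 31/175 = 13/62
P(Y=1 | obs) = 9/175 / 31/175 = 9/31
P(Y=2 | obs) = 13/350 / 31/175 = 13/62
P(Y=3 | obs) = 9/175 / 31/175 = 9/31

P(Y=0) = 13/62, P(Y=1) = 9/31, P(Y=2) = 13/62, P(Y=3) = 9/31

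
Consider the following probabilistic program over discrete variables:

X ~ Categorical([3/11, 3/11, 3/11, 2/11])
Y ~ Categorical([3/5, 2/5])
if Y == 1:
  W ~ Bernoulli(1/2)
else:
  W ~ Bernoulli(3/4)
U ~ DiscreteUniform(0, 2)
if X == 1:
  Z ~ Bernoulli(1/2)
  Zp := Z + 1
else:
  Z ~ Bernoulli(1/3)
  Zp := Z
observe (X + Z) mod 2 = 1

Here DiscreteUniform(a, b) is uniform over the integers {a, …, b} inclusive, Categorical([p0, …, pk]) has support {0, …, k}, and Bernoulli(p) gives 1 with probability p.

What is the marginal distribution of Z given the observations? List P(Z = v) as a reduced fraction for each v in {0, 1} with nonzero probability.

P(Z=0) = 17/29, P(Z=1) = 12/29

Enumerate traces; 48 have nonzero weight after conditioning:
  (X=0, Y=0, W=0, U=0, Z=1) weight 1/220
  (X=0, Y=0, W=0, U=1, Z=1) weight 1/220
  (X=0, Y=0, W=0, U=2, Z=1) weight 1/220
  (X=0, Y=0, W=1, U=0, Z=1) weight 3/220
  (X=0, Y=0, W=1, U=1, Z=1) weight 3/220
  (X=0, Y=0, W=1, U=2, Z=1) weight 3/220
  (X=0, Y=1, W=0, U=0, Z=1) weight 1/165
  (X=0, Y=1, W=0, U=1, Z=1) weight 1/165
  (X=1, Y=0, W=0, U=0, Z=0) weight 3/440
  … 39 more
Group by Z:
  weight(Z=0) = 17/66
  weight(Z=1) = 2/11
Total weight = 17/66 + 2/11 = 29/66
P(Z=0 | obs) = 17/66 / 29/66 = 17/29
P(Z=1 | obs) = 2/11 / 29/66 = 12/29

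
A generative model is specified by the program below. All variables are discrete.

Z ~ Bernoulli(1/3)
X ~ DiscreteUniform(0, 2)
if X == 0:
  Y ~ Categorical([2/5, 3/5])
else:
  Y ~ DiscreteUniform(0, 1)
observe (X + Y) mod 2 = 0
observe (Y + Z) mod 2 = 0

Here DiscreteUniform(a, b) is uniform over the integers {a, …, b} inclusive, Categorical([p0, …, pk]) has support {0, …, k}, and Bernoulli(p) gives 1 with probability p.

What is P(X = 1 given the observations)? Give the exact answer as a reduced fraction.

P(X = 1 | obs) = 5/23

Enumerate traces; 3 have nonzero weight after conditioning:
  (Z=0, X=0, Y=0) weight 4/45
  (Z=0, X=2, Y=0) weight 1/9
  (Z=1, X=1, Y=1) weight 1/18
Group by X:
  weight(X=0) = 4/45
  weight(X=1) = 1/18
  weight(X=2) = 1/9
Total weight = 4/45 + 1/18 + 1/9 = 23/90
P(X=0 | obs) = 4/45 / 23/90 = 8/23
P(X=1 | obs) = 1/18 / 23/90 = 5/23
P(X=2 | obs) = 1/9 / 23/90 = 10/23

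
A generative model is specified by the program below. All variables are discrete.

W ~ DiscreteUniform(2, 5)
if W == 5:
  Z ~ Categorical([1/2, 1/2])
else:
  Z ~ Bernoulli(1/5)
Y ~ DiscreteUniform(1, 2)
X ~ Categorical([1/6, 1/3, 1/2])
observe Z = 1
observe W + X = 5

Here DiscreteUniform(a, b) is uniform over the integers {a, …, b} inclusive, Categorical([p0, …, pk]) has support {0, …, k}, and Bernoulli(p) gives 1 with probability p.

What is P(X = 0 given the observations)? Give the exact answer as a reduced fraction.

Enumerate traces; 6 have nonzero weight after conditioning:
  (W=3, Z=1, Y=1, X=2) weight 1/80
  (W=3, Z=1, Y=2, X=2) weight 1/80
  (W=4, Z=1, Y=1, X=1) weight 1/120
  (W=4, Z=1, Y=2, X=1) weight 1/120
  (W=5, Z=1, Y=1, X=0) weight 1/96
  (W=5, Z=1, Y=2, X=0) weight 1/96
Group by X:
  weight(X=0) = 1/48
  weight(X=1) = 1/60
  weight(X=2) = 1/40
Total weight = 1/48 + 1/60 + 1/40 = 1/16
P(X=0 | obs) = 1/48 / 1/16 = 1/3
P(X=1 | obs) = 1/60 / 1/16 = 4/15
P(X=2 | obs) = 1/40 / 1/16 = 2/5

P(X = 0 | obs) = 1/3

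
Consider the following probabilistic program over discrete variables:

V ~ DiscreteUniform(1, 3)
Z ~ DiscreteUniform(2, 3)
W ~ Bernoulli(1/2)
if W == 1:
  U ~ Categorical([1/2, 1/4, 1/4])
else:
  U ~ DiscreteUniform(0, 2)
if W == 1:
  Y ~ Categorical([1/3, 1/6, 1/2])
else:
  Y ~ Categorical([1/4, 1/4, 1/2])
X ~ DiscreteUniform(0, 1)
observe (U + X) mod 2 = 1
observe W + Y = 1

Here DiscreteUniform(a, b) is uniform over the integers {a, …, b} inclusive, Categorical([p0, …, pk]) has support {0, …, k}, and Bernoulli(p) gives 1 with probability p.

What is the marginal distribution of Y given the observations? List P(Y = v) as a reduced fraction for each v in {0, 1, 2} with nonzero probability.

P(Y=0) = 4/7, P(Y=1) = 3/7

Enumerate traces; 36 have nonzero weight after conditioning:
  (V=1, Z=2, W=0, U=0, Y=1, X=1) weight 1/288
  (V=1, Z=2, W=0, U=1, Y=1, X=0) weight 1/288
  (V=1, Z=2, W=0, U=2, Y=1, X=1) weight 1/288
  (V=1, Z=2, W=1, U=0, Y=0, X=1) weight 1/144
  (V=1, Z=2, W=1, U=1, Y=0, X=0) weight 1/288
  (V=1, Z=2, W=1, U=2, Y=0, X=1) weight 1/288
  (V=1, Z=3, W=0, U=0, Y=1, X=1) weight 1/288
  (V=1, Z=3, W=0, U=1, Y=1, X=0) weight 1/288
  … 28 more
Group by Y:
  weight(Y=0) = 1/12
  weight(Y=1) = 1/16
Total weight = 1/12 + 1/16 = 7/48
P(Y=0 | obs) = 1/12 / 7/48 = 4/7
P(Y=1 | obs) = 1/16 / 7/48 = 3/7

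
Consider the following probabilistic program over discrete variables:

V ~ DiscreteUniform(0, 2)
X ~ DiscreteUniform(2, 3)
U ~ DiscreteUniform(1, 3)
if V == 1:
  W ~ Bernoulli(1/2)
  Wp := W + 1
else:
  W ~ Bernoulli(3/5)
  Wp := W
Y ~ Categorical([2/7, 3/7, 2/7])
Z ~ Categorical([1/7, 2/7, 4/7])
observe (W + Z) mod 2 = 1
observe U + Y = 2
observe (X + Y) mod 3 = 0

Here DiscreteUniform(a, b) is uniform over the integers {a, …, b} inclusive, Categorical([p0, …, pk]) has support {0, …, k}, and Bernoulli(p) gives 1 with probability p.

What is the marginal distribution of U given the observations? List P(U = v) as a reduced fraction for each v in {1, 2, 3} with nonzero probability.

Enumerate traces; 18 have nonzero weight after conditioning:
  (V=0, X=2, U=1, W=0, Y=1, Z=1) weight 2/735
  (V=0, X=2, U=1, W=1, Y=1, Z=0) weight 1/490
  (V=0, X=2, U=1, W=1, Y=1, Z=2) weight 2/245
  (V=0, X=3, U=2, W=0, Y=0, Z=1) weight 4/2205
  (V=0, X=3, U=2, W=1, Y=0, Z=0) weight 1/735
  (V=0, X=3, U=2, W=1, Y=0, Z=2) weight 4/735
  (V=1, X=2, U=1, W=0, Y=1, Z=1) weight 1/294
  (V=1, X=2, U=1, W=1, Y=1, Z=0) weight 1/588
  … 10 more
Group by U:
  weight(U=1) = 37/980
  weight(U=2) = 37/1470
Total weight = 37/980 + 37/1470 = 37/588
P(U=1 | obs) = 37/980 / 37/588 = 3/5
P(U=2 | obs) = 37/1470 / 37/588 = 2/5

P(U=1) = 3/5, P(U=2) = 2/5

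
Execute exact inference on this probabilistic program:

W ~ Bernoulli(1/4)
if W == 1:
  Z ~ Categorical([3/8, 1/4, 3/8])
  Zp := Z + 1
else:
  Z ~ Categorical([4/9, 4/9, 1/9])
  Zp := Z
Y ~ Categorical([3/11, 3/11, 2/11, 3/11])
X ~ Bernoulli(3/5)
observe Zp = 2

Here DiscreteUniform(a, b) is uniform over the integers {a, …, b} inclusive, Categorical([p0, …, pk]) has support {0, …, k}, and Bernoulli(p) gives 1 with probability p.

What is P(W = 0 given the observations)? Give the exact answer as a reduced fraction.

P(W = 0 | obs) = 4/7

Enumerate traces; 16 have nonzero weight after conditioning:
  (W=0, Z=2, Y=0, X=0) weight 1/110
  (W=0, Z=2, Y=0, X=1) weight 3/220
  (W=0, Z=2, Y=1, X=0) weight 1/110
  (W=0, Z=2, Y=1, X=1) weight 3/220
  (W=0, Z=2, Y=2, X=0) weight 1/165
  (W=0, Z=2, Y=2, X=1) weight 1/110
  (W=0, Z=2, Y=3, X=0) weight 1/110
  (W=0, Z=2, Y=3, X=1) weight 3/220
  (W=1, Z=1, Y=0, X=0) weight 3/440
  … 7 more
Group by W:
  weight(W=0) = 1/12
  weight(W=1) = 1/16
Total weight = 1/12 + 1/16 = 7/48
P(W=0 | obs) = 1/12 / 7/48 = 4/7
P(W=1 | obs) = 1/16 / 7/48 = 3/7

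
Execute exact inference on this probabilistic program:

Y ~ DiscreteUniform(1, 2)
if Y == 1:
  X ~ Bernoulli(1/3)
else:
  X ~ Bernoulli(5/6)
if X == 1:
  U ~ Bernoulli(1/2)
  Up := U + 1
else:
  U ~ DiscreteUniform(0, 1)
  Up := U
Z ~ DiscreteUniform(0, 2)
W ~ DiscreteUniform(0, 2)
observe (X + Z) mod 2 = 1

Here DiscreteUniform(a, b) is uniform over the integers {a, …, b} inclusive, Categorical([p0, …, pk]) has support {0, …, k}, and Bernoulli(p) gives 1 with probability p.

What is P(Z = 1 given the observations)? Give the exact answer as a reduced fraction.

P(Z = 1 | obs) = 5/19

Enumerate traces; 36 have nonzero weight after conditioning:
  (Y=1, X=0, U=0, Z=1, W=0) weight 1/54
  (Y=1, X=0, U=0, Z=1, W=1) weight 1/54
  (Y=1, X=0, U=0, Z=1, W=2) weight 1/54
  (Y=1, X=0, U=1, Z=1, W=0) weight 1/54
  (Y=1, X=0, U=1, Z=1, W=1) weight 1/54
  (Y=1, X=0, U=1, Z=1, W=2) weight 1/54
  (Y=1, X=1, U=0, Z=0, W=0) weight 1/108
  (Y=1, X=1, U=0, Z=0, W=1) weight 1/108
  (Y=1, X=1, U=0, Z=2, W=0) weight 1/108
  … 27 more
Group by Z:
  weight(Z=0) = 7/36
  weight(Z=1) = 5/36
  weight(Z=2) = 7/36
Total weight = 7/36 + 5/36 + 7/36 = 19/36
P(Z=0 | obs) = 7/36 / 19/36 = 7/19
P(Z=1 | obs) = 5/36 / 19/36 = 5/19
P(Z=2 | obs) = 7/36 / 19/36 = 7/19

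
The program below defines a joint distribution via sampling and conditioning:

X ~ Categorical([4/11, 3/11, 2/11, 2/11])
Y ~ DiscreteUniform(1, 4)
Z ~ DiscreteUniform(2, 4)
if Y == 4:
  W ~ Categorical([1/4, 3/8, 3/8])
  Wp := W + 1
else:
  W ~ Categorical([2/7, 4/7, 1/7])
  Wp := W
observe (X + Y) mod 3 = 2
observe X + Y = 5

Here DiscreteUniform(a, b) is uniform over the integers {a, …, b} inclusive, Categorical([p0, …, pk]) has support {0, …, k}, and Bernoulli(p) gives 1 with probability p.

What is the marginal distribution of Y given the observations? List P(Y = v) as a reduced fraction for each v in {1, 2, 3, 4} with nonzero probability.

P(Y=2) = 2/7, P(Y=3) = 2/7, P(Y=4) = 3/7

Enumerate traces; 27 have nonzero weight after conditioning:
  (X=1, Y=4, Z=2, W=0) weight 1/176
  (X=1, Y=4, Z=2, W=1) weight 3/352
  (X=1, Y=4, Z=2, W=2) weight 3/352
  (X=1, Y=4, Z=3, W=0) weight 1/176
  (X=1, Y=4, Z=3, W=1) weight 3/352
  (X=1, Y=4, Z=3, W=2) weight 3/352
  (X=1, Y=4, Z=4, W=0) weight 1/176
  (X=1, Y=4, Z=4, W=1) weight 3/352
  (X=2, Y=3, Z=2, W=0) weight 1/231
  (X=3, Y=2, Z=2, W=0) weight 1/231
  … 17 more
Group by Y:
  weight(Y=2) = 1/22
  weight(Y=3) = 1/22
  weight(Y=4) = 3/44
Total weight = 1/22 + 1/22 + 3/44 = 7/44
P(Y=2 | obs) = 1/22 / 7/44 = 2/7
P(Y=3 | obs) = 1/22 / 7/44 = 2/7
P(Y=4 | obs) = 3/44 / 7/44 = 3/7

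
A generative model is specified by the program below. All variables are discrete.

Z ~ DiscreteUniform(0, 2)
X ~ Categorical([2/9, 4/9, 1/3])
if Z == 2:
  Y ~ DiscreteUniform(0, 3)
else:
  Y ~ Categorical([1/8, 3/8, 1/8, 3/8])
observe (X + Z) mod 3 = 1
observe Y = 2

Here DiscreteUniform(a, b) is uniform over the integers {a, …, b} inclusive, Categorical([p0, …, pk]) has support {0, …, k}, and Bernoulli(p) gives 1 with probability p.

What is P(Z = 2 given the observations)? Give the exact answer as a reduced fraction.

Enumerate traces; 3 have nonzero weight after conditioning:
  (Z=0, X=1, Y=2) weight 1/54
  (Z=1, X=0, Y=2) weight 1/108
  (Z=2, X=2, Y=2) weight 1/36
Group by Z:
  weight(Z=0) = 1/54
  weight(Z=1) = 1/108
  weight(Z=2) = 1/36
Total weight = 1/54 + 1/108 + 1/36 = 1/18
P(Z=0 | obs) = 1/54 / 1/18 = 1/3
P(Z=1 | obs) = 1/108 / 1/18 = 1/6
P(Z=2 | obs) = 1/36 / 1/18 = 1/2

P(Z = 2 | obs) = 1/2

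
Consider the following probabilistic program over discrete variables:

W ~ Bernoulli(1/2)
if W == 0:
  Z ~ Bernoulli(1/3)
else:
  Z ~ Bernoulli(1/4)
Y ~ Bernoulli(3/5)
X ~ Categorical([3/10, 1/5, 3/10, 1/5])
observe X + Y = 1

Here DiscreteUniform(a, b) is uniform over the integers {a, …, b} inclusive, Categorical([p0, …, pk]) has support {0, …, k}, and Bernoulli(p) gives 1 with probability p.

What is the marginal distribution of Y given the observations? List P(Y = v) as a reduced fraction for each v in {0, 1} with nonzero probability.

P(Y=0) = 4/13, P(Y=1) = 9/13

Enumerate traces; 8 have nonzero weight after conditioning:
  (W=0, Z=0, Y=0, X=1) weight 2/75
  (W=0, Z=0, Y=1, X=0) weight 3/50
  (W=0, Z=1, Y=0, X=1) weight 1/75
  (W=0, Z=1, Y=1, X=0) weight 3/100
  (W=1, Z=0, Y=0, X=1) weight 3/100
  (W=1, Z=0, Y=1, X=0) weight 27/400
  (W=1, Z=1, Y=0, X=1) weight 1/100
  (W=1, Z=1, Y=1, X=0) weight 9/400
Group by Y:
  weight(Y=0) = 2/25
  weight(Y=1) = 9/50
Total weight = 2/25 + 9/50 = 13/50
P(Y=0 | obs) = 2/25 / 13/50 = 4/13
P(Y=1 | obs) = 9/50 / 13/50 = 9/13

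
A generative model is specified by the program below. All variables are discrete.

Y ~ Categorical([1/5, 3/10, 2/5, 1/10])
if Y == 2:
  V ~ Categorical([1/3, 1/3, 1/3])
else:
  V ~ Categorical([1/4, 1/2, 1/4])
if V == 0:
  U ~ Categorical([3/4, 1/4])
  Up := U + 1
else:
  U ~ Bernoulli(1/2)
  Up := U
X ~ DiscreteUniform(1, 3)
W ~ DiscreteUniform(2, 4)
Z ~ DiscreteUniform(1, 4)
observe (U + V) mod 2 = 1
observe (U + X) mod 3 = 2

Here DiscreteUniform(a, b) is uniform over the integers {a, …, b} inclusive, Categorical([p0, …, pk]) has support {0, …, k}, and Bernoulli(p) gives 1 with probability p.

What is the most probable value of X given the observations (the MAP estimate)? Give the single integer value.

argmax_v P(X = v | obs) = 2

Enumerate traces; 144 have nonzero weight after conditioning:
  (Y=0, V=0, U=1, X=1, W=2, Z=1) weight 1/2880
  (Y=0, V=0, U=1, X=1, W=2, Z=2) weight 1/2880
  (Y=0, V=0, U=1, X=1, W=2, Z=3) weight 1/2880
  (Y=0, V=0, U=1, X=1, W=2, Z=4) weight 1/2880
  (Y=0, V=0, U=1, X=1, W=3, Z=1) weight 1/2880
  (Y=0, V=0, U=1, X=1, W=3, Z=2) weight 1/2880
  (Y=0, V=0, U=1, X=1, W=3, Z=3) weight 1/2880
  (Y=0, V=0, U=1, X=1, W=3, Z=4) weight 1/2880
  (Y=0, V=1, U=0, X=2, W=2, Z=1) weight 1/720
  … 135 more
Group by X:
  weight(X=1) = 17/240
  weight(X=2) = 13/180
Total weight = 17/240 + 13/180 = 103/720
P(X=1 | obs) = 17/240 / 103/720 = 51/103
P(X=2 | obs) = 13/180 / 103/720 = 52/103
argmax = 2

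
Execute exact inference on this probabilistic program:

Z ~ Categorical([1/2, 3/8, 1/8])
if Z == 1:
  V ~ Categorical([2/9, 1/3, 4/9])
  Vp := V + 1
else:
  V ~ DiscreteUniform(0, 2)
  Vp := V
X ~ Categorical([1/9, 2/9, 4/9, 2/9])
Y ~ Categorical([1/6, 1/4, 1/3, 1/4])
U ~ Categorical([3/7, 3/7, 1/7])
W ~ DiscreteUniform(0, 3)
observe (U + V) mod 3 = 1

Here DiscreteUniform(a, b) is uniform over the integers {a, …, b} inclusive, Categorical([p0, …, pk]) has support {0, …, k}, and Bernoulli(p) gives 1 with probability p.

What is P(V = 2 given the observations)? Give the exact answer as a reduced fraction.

Enumerate traces; 576 have nonzero weight after conditioning:
  (Z=0, V=0, X=0, Y=0, U=1, W=0) weight 1/3024
  (Z=0, V=0, X=0, Y=0, U=1, W=1) weight 1/3024
  (Z=0, V=0, X=0, Y=0, U=1, W=2) weight 1/3024
  (Z=0, V=0, X=0, Y=0, U=1, W=3) weight 1/3024
  (Z=0, V=0, X=0, Y=1, U=1, W=0) weight 1/2016
  (Z=0, V=0, X=0, Y=1, U=1, W=1) weight 1/2016
  (Z=0, V=0, X=0, Y=1, U=1, W=2) weight 1/2016
  (Z=0, V=0, X=0, Y=1, U=1, W=3) weight 1/2016
  (Z=0, V=1, X=0, Y=0, U=0, W=0) weight 1/3024
  (Z=0, V=2, X=0, Y=0, U=2, W=0) weight 1/9072
  … 566 more
Group by V:
  weight(V=0) = 1/8
  weight(V=1) = 1/7
  weight(V=2) = 3/56
Total weight = 1/8 + 1/7 + 3/56 = 9/28
P(V=0 | obs) = 1/8 / 9/28 = 7/18
P(V=1 | obs) = 1/7 / 9/28 = 4/9
P(V=2 | obs) = 3/56 / 9/28 = 1/6

P(V = 2 | obs) = 1/6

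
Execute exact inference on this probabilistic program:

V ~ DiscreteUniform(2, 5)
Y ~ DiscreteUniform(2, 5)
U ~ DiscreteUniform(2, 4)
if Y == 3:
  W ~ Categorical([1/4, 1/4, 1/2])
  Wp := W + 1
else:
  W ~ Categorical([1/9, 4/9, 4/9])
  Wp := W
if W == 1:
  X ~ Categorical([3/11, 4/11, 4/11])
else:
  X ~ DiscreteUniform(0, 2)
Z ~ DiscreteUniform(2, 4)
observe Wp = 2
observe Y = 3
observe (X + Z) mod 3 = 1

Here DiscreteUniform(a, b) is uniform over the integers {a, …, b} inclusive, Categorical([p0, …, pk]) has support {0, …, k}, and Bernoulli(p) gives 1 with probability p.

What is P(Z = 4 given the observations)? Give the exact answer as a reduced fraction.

Enumerate traces; 36 have nonzero weight after conditioning:
  (V=2, Y=3, U=2, W=1, X=0, Z=4) weight 1/2112
  (V=2, Y=3, U=2, W=1, X=1, Z=3) weight 1/1584
  (V=2, Y=3, U=2, W=1, X=2, Z=2) weight 1/1584
  (V=2, Y=3, U=3, W=1, X=0, Z=4) weight 1/2112
  (V=2, Y=3, U=3, W=1, X=1, Z=3) weight 1/1584
  (V=2, Y=3, U=3, W=1, X=2, Z=2) weight 1/1584
  (V=2, Y=3, U=4, W=1, X=0, Z=4) weight 1/2112
  (V=2, Y=3, U=4, W=1, X=1, Z=3) weight 1/1584
  … 28 more
Group by Z:
  weight(Z=2) = 1/132
  weight(Z=3) = 1/132
  weight(Z=4) = 1/176
Total weight = 1/132 + 1/132 + 1/176 = 1/48
P(Z=2 | obs) = 1/132 / 1/48 = 4/11
P(Z=3 | obs) = 1/132 / 1/48 = 4/11
P(Z=4 | obs) = 1/176 / 1/48 = 3/11

P(Z = 4 | obs) = 3/11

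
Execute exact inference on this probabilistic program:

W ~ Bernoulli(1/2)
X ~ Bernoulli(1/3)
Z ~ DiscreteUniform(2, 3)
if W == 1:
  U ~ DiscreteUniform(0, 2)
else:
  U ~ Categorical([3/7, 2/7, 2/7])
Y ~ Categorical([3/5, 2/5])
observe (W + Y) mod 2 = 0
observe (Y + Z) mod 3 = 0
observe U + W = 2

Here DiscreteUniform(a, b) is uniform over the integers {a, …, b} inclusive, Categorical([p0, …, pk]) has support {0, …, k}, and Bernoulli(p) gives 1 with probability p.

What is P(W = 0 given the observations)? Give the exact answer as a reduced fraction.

Enumerate traces; 4 have nonzero weight after conditioning:
  (W=0, X=0, Z=3, U=2, Y=0) weight 1/35
  (W=0, X=1, Z=3, U=2, Y=0) weight 1/70
  (W=1, X=0, Z=2, U=1, Y=1) weight 1/45
  (W=1, X=1, Z=2, U=1, Y=1) weight 1/90
Group by W:
  weight(W=0) = 3/70
  weight(W=1) = 1/30
Total weight = 3/70 + 1/30 = 8/105
P(W=0 | obs) = 3/70 / 8/105 = 9/16
P(W=1 | obs) = 1/30 / 8/105 = 7/16

P(W = 0 | obs) = 9/16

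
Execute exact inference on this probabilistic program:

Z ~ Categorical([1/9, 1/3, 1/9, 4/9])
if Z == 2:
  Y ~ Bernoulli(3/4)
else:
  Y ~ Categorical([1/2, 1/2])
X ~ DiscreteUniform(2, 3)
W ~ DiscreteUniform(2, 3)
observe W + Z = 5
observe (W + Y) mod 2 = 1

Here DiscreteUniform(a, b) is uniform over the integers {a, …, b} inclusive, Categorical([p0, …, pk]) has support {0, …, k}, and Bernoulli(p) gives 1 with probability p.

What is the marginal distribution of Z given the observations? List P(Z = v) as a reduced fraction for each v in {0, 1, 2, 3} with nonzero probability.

Enumerate traces; 4 have nonzero weight after conditioning:
  (Z=2, Y=0, X=2, W=3) weight 1/144
  (Z=2, Y=0, X=3, W=3) weight 1/144
  (Z=3, Y=1, X=2, W=2) weight 1/18
  (Z=3, Y=1, X=3, W=2) weight 1/18
Group by Z:
  weight(Z=2) = 1/72
  weight(Z=3) = 1/9
Total weight = 1/72 + 1/9 = 1/8
P(Z=2 | obs) = 1/72 / 1/8 = 1/9
P(Z=3 | obs) = 1/9 / 1/8 = 8/9

P(Z=2) = 1/9, P(Z=3) = 8/9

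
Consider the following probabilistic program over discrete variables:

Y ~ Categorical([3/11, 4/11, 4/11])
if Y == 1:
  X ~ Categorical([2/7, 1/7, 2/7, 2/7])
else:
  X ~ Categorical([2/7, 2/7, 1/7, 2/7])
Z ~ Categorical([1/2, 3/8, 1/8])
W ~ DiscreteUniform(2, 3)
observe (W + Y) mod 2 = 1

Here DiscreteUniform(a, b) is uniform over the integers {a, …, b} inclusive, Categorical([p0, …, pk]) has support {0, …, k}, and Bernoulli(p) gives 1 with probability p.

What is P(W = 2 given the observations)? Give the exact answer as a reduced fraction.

P(W = 2 | obs) = 4/11

Enumerate traces; 36 have nonzero weight after conditioning:
  (Y=0, X=0, Z=0, W=3) weight 3/154
  (Y=0, X=0, Z=1, W=3) weight 9/616
  (Y=0, X=0, Z=2, W=3) weight 3/616
  (Y=0, X=1, Z=0, W=3) weight 3/154
  (Y=0, X=1, Z=1, W=3) weight 9/616
  (Y=0, X=1, Z=2, W=3) weight 3/616
  (Y=0, X=2, Z=0, W=3) weight 3/308
  (Y=0, X=2, Z=1, W=3) weight 9/1232
  (Y=1, X=0, Z=0, W=2) weight 2/77
  … 27 more
Group by W:
  weight(W=2) = 2/11
  weight(W=3) = 7/22
Total weight = 2/11 + 7/22 = 1/2
P(W=2 | obs) = 2/11 / 1/2 = 4/11
P(W=3 | obs) = 7/22 / 1/2 = 7/11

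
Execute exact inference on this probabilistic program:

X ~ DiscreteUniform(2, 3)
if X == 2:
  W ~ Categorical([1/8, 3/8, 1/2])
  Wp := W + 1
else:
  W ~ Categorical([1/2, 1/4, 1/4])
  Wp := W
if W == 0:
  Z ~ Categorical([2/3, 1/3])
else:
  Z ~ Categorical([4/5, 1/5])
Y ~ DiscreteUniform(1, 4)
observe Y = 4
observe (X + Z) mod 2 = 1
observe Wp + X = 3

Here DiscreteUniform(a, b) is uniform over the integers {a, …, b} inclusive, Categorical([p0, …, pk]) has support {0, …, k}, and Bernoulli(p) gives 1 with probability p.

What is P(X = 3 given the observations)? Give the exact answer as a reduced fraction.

P(X = 3 | obs) = 8/9

Enumerate traces; 2 have nonzero weight after conditioning:
  (X=2, W=0, Z=1, Y=4) weight 1/192
  (X=3, W=0, Z=0, Y=4) weight 1/24
Group by X:
  weight(X=2) = 1/192
  weight(X=3) = 1/24
Total weight = 1/192 + 1/24 = 3/64
P(X=2 | obs) = 1/192 / 3/64 = 1/9
P(X=3 | obs) = 1/24 / 3/64 = 8/9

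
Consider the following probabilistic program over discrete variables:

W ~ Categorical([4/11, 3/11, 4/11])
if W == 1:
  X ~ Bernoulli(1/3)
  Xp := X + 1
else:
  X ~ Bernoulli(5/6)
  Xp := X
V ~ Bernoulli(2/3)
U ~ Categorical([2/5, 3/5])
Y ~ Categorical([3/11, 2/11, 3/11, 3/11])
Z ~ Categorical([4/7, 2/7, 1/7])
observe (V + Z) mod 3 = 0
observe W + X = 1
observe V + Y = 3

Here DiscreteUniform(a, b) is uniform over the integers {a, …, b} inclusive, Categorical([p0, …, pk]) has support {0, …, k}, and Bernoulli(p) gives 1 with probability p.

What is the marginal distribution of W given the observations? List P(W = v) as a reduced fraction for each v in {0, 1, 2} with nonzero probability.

P(W=0) = 5/8, P(W=1) = 3/8

Enumerate traces; 8 have nonzero weight after conditioning:
  (W=0, X=1, V=0, U=0, Y=3, Z=0) weight 16/2541
  (W=0, X=1, V=0, U=1, Y=3, Z=0) weight 8/847
  (W=0, X=1, V=1, U=0, Y=2, Z=2) weight 8/2541
  (W=0, X=1, V=1, U=1, Y=2, Z=2) weight 4/847
  (W=1, X=0, V=0, U=0, Y=3, Z=0) weight 16/4235
  (W=1, X=0, V=0, U=1, Y=3, Z=0) weight 24/4235
  (W=1, X=0, V=1, U=0, Y=2, Z=2) weight 8/4235
  (W=1, X=0, V=1, U=1, Y=2, Z=2) weight 12/4235
Group by W:
  weight(W=0) = 20/847
  weight(W=1) = 12/847
Total weight = 20/847 + 12/847 = 32/847
P(W=0 | obs) = 20/847 / 32/847 = 5/8
P(W=1 | obs) = 12/847 / 32/847 = 3/8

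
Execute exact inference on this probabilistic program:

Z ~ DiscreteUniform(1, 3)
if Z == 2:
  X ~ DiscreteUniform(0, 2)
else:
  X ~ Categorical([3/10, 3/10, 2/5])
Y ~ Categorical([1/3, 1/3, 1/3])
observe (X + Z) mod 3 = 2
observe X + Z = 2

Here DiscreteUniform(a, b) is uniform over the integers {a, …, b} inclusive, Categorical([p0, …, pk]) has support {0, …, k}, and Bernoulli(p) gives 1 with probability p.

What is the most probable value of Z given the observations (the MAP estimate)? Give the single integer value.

argmax_v P(Z = v | obs) = 2

Enumerate traces; 6 have nonzero weight after conditioning:
  (Z=1, X=1, Y=0) weight 1/30
  (Z=1, X=1, Y=1) weight 1/30
  (Z=1, X=1, Y=2) weight 1/30
  (Z=2, X=0, Y=0) weight 1/27
  (Z=2, X=0, Y=1) weight 1/27
  (Z=2, X=0, Y=2) weight 1/27
Group by Z:
  weight(Z=1) = 1/10
  weight(Z=2) = 1/9
Total weight = 1/10 + 1/9 = 19/90
P(Z=1 | obs) = 1/10 / 19/90 = 9/19
P(Z=2 | obs) = 1/9 / 19/90 = 10/19
argmax = 2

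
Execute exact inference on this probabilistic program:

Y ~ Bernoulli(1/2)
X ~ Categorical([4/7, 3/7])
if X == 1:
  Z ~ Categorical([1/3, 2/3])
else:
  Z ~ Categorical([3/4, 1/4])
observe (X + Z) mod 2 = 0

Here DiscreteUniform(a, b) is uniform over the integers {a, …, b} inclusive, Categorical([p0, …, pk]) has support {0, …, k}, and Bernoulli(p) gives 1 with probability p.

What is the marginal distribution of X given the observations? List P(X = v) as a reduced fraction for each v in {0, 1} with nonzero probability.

P(X=0) = 3/5, P(X=1) = 2/5

Enumerate traces; 4 have nonzero weight after conditioning:
  (Y=0, X=0, Z=0) weight 3/14
  (Y=0, X=1, Z=1) weight 1/7
  (Y=1, X=0, Z=0) weight 3/14
  (Y=1, X=1, Z=1) weight 1/7
Group by X:
  weight(X=0) = 3/7
  weight(X=1) = 2/7
Total weight = 3/7 + 2/7 = 5/7
P(X=0 | obs) = 3/7 / 5/7 = 3/5
P(X=1 | obs) = 2/7 / 5/7 = 2/5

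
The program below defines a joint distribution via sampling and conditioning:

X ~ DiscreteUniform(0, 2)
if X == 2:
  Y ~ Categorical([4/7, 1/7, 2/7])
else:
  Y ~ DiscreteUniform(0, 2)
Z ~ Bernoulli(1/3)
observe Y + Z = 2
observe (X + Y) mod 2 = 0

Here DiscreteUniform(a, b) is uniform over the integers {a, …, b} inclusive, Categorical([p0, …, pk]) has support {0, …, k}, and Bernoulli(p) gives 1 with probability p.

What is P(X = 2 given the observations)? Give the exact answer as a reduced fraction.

P(X = 2 | obs) = 4/11

Enumerate traces; 3 have nonzero weight after conditioning:
  (X=0, Y=2, Z=0) weight 2/27
  (X=1, Y=1, Z=1) weight 1/27
  (X=2, Y=2, Z=0) weight 4/63
Group by X:
  weight(X=0) = 2/27
  weight(X=1) = 1/27
  weight(X=2) = 4/63
Total weight = 2/27 + 1/27 + 4/63 = 11/63
P(X=0 | obs) = 2/27 / 11/63 = 14/33
P(X=1 | obs) = 1/27 / 11/63 = 7/33
P(X=2 | obs) = 4/63 / 11/63 = 4/11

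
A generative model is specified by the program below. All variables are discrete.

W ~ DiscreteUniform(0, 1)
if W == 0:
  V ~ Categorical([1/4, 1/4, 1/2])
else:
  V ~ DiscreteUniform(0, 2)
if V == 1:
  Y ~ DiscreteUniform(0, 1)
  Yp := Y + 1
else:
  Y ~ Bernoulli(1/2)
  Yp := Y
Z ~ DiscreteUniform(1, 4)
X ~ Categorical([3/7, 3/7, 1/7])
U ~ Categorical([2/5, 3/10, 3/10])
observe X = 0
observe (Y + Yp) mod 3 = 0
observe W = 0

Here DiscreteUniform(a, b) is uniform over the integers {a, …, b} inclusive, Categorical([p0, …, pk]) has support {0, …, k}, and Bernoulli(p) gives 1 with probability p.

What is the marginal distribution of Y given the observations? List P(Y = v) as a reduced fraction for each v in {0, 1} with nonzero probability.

Enumerate traces; 36 have nonzero weight after conditioning:
  (W=0, V=0, Y=0, Z=1, X=0, U=0) weight 3/1120
  (W=0, V=0, Y=0, Z=1, X=0, U=1) weight 9/4480
  (W=0, V=0, Y=0, Z=1, X=0, U=2) weight 9/4480
  (W=0, V=0, Y=0, Z=2, X=0, U=0) weight 3/1120
  (W=0, V=0, Y=0, Z=2, X=0, U=1) weight 9/4480
  (W=0, V=0, Y=0, Z=2, X=0, U=2) weight 9/4480
  (W=0, V=0, Y=0, Z=3, X=0, U=0) weight 3/1120
  (W=0, V=0, Y=0, Z=3, X=0, U=1) weight 9/4480
  (W=0, V=1, Y=1, Z=1, X=0, U=0) weight 3/1120
  … 27 more
Group by Y:
  weight(Y=0) = 9/112
  weight(Y=1) = 3/112
Total weight = 9/112 + 3/112 = 3/28
P(Y=0 | obs) = 9/112 / 3/28 = 3/4
P(Y=1 | obs) = 3/112 / 3/28 = 1/4

P(Y=0) = 3/4, P(Y=1) = 1/4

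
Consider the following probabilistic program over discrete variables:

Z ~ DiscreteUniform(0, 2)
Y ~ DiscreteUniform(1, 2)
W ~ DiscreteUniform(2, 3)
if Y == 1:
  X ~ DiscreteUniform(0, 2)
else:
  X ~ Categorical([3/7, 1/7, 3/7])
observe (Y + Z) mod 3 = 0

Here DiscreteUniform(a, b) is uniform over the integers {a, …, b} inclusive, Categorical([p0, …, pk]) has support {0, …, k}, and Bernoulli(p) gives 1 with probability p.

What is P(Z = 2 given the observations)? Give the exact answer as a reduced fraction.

Enumerate traces; 12 have nonzero weight after conditioning:
  (Z=1, Y=2, W=2, X=0) weight 1/28
  (Z=1, Y=2, W=2, X=1) weight 1/84
  (Z=1, Y=2, W=2, X=2) weight 1/28
  (Z=1, Y=2, W=3, X=0) weight 1/28
  (Z=1, Y=2, W=3, X=1) weight 1/84
  (Z=1, Y=2, W=3, X=2) weight 1/28
  (Z=2, Y=1, W=2, X=0) weight 1/36
  (Z=2, Y=1, W=2, X=1) weight 1/36
  … 4 more
Group by Z:
  weight(Z=1) = 1/6
  weight(Z=2) = 1/6
Total weight = 1/6 + 1/6 = 1/3
P(Z=1 | obs) = 1/6 / 1/3 = 1/2
P(Z=2 | obs) = 1/6 / 1/3 = 1/2

P(Z = 2 | obs) = 1/2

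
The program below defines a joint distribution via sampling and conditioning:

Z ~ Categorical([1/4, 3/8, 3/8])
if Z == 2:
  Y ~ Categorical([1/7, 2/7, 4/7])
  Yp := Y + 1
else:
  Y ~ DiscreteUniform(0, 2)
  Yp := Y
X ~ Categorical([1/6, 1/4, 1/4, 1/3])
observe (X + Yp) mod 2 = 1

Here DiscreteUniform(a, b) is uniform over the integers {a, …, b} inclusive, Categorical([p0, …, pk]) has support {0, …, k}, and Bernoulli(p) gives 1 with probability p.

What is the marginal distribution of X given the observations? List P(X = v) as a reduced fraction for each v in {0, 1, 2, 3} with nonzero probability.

Enumerate traces; 18 have nonzero weight after conditioning:
  (Z=0, Y=0, X=1) weight 1/48
  (Z=0, Y=0, X=3) weight 1/36
  (Z=0, Y=1, X=0) weight 1/72
  (Z=0, Y=1, X=2) weight 1/48
  (Z=0, Y=2, X=1) weight 1/48
  (Z=0, Y=2, X=3) weight 1/36
  (Z=1, Y=0, X=1) weight 1/32
  (Z=1, Y=0, X=3) weight 1/24
  … 10 more
Group by X:
  weight(X=0) = 5/63
  weight(X=1) = 11/84
  weight(X=2) = 5/42
  weight(X=3) = 11/63
Total weight = 5/63 + 11/84 + 5/42 + 11/63 = 127/252
P(X=0 | obs) = 5/63 / 127/252 = 20/127
P(X=1 | obs) = 11/84 / 127/252 = 33/127
P(X=2 | obs) = 5/42 / 127/252 = 30/127
P(X=3 | obs) = 11/63 / 127/252 = 44/127

P(X=0) = 20/127, P(X=1) = 33/127, P(X=2) = 30/127, P(X=3) = 44/127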